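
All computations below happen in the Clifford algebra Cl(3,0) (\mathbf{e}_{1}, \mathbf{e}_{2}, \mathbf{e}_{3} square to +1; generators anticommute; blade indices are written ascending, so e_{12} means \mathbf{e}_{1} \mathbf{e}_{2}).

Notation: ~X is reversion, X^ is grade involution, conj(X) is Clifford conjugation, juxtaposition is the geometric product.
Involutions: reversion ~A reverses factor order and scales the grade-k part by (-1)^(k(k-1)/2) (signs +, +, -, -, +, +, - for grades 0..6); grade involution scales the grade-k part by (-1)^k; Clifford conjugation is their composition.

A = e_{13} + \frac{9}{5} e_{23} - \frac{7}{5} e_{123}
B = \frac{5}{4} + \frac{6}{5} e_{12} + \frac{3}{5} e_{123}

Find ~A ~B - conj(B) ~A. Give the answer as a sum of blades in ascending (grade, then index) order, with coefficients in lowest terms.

first term: \frac{21}{25} - \frac{27}{25} e_{1} + \frac{3}{5} e_{2} + \frac{42}{25} e_{3} - \frac{341}{100} e_{13} - \frac{21}{20} e_{23} + \frac{7}{4} e_{123}
second term: -\frac{21}{25} + \frac{27}{25} e_{1} - \frac{3}{5} e_{2} + \frac{42}{25} e_{3} + \frac{91}{100} e_{13} - \frac{69}{20} e_{23} + \frac{7}{4} e_{123}
Answer: \frac{42}{25} - \frac{54}{25} e_{1} + \frac{6}{5} e_{2} - \frac{108}{25} e_{13} + \frac{12}{5} e_{23}


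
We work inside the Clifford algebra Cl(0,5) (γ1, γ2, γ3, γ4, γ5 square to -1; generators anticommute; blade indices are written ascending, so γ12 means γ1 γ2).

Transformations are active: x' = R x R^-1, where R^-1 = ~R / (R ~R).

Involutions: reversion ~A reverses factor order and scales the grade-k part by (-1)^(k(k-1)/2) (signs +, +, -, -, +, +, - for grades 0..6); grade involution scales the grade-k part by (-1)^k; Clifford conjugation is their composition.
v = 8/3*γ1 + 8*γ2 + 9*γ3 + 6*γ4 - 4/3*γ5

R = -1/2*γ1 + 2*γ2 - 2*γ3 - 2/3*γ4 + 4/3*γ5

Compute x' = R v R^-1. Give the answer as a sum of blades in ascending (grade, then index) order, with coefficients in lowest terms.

~R = -1/2*γ1 + 2*γ2 - 2*γ3 - 2/3*γ4 + 4/3*γ5, and R ~R = -377/36, so R^-1 = ~R / (-377/36).
R v = 82/9 - 28/3*γ12 + 5/6*γ13 - 11/9*γ14 - 26/9*γ15 + 34*γ23 + 52/3*γ24 - 40/3*γ25 - 6*γ34 - 28/3*γ35 - 64/9*γ45
Answer: -2032/1131*γ1 - 4328/377*γ2 - 2081/377*γ3 - 5474/1131*γ4 - 372/377*γ5


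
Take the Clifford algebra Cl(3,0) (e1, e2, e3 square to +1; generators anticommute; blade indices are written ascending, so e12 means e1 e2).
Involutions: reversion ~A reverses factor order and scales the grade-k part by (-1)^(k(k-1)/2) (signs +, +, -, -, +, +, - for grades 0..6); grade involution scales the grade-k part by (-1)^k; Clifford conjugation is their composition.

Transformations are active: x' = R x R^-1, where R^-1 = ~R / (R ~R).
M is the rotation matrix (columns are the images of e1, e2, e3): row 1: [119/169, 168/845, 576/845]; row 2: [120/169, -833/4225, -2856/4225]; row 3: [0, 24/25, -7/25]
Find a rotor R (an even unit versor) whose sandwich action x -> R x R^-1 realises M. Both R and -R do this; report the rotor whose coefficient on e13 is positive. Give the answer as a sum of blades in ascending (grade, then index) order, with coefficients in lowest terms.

Method: write R = a + b12*e12 + b13*e13 + b23*e23 with a^2 + b12^2 + b13^2 + b23^2 = 1 (so R^-1 = ~R). Expanding the columns R e_j ~R gives tr M = 4a^2 - 1 and, from the antisymmetric part, M21 - M12 = -4a*b12, M13 - M31 = 4a*b13, M32 - M23 = -4a*b23.
Here tr M = 959/4225, so a^2 = (1 + tr M)/4 = 1296/4225 and a = ±36/65. Taking a = 36/65: M21 - M12 = 432/845, M13 - M31 = 576/845, M32 - M23 = 6912/4225, giving b12 = -3/13, b13 = 4/13, b23 = -48/65, i.e. R = 36/65 - 3/13*e12 + 4/13*e13 - 48/65*e23.
Its e13 coefficient is already positive.
Answer: 36/65 - 3/13*e12 + 4/13*e13 - 48/65*e23. Note: both R and -R realise this M (trace 959/4225); the covering map identifies them, and the e13-coefficient sign is the tie-breaker.


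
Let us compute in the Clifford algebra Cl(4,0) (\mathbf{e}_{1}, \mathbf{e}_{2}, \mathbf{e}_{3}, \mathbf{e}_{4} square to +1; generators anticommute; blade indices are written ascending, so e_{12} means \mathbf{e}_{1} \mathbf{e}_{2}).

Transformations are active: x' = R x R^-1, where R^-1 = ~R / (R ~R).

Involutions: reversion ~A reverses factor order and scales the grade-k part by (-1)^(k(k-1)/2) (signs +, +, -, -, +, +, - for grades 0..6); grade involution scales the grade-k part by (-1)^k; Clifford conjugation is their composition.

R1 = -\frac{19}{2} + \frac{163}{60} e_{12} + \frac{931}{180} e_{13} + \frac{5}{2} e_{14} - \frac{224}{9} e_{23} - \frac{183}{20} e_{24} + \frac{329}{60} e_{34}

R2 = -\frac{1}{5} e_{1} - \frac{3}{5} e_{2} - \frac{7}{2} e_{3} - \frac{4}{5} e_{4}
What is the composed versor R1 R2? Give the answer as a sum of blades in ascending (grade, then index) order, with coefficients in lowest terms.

Distribute over the terms of R2 (each basis-blade product reordered to ascending indices, repeated generators contracted through their squares):
R1 (-\frac{1}{5} e_{1}) = \frac{19}{10} e_{1} + \frac{163}{300} e_{2} + \frac{931}{900} e_{3} + \frac{1}{2} e_{4} + \frac{224}{45} e_{123} + \frac{183}{100} e_{124} - \frac{329}{300} e_{134}
R1 (-\frac{3}{5} e_{2}) = -\frac{163}{100} e_{1} + \frac{57}{10} e_{2} - \frac{224}{15} e_{3} - \frac{549}{100} e_{4} + \frac{931}{300} e_{123} + \frac{3}{2} e_{124} - \frac{329}{100} e_{234}
R1 (-\frac{7}{2} e_{3}) = -\frac{6517}{360} e_{1} + \frac{784}{9} e_{2} + \frac{133}{4} e_{3} + \frac{2303}{120} e_{4} - \frac{1141}{120} e_{123} + \frac{35}{4} e_{134} - \frac{1281}{40} e_{234}
R1 (-\frac{4}{5} e_{4}) = -2 e_{1} + \frac{183}{25} e_{2} - \frac{329}{75} e_{3} + \frac{38}{5} e_{4} - \frac{163}{75} e_{124} - \frac{931}{225} e_{134} + \frac{896}{45} e_{234}
Summing the partial products and collecting blades:
Answer: -\frac{35699}{1800} e_{1} + \frac{90607}{900} e_{2} + \frac{3367}{225} e_{3} + \frac{13081}{600} e_{4} - \frac{2569}{1800} e_{123} + \frac{347}{300} e_{124} + \frac{791}{225} e_{134} - \frac{27727}{1800} e_{234}


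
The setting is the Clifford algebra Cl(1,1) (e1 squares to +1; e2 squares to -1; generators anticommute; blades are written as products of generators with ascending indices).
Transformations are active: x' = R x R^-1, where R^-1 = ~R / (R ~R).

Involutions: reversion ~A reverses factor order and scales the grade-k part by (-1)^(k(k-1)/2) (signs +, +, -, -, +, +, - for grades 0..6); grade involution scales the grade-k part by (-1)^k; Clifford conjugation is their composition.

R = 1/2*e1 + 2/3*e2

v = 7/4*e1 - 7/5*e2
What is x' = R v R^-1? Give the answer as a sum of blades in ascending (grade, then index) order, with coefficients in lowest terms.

~R = 1/2*e1 + 2/3*e2, and R ~R = -7/36, so R^-1 = ~R / (-7/36).
R v = 217/120 - 28/15*e1 e2
Answer: -221/20*e1 - 11*e2


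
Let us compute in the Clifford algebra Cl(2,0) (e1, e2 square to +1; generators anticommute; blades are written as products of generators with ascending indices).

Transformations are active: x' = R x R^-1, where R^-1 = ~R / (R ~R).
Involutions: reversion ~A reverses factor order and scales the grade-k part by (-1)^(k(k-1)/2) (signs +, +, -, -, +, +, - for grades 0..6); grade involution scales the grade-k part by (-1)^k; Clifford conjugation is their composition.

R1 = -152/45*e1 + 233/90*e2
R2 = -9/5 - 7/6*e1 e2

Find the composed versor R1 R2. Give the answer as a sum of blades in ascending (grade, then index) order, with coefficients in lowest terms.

Distribute over the terms of R1 (each basis-blade product reordered to ascending indices, repeated generators contracted through their squares):
(-152/45*e1) R2 = 152/25*e1 + 532/135*e2
(233/90*e2) R2 = 1631/540*e1 - 233/50*e2
Summing the partial products and collecting blades:
Answer: 24571/2700*e1 - 971/1350*e2


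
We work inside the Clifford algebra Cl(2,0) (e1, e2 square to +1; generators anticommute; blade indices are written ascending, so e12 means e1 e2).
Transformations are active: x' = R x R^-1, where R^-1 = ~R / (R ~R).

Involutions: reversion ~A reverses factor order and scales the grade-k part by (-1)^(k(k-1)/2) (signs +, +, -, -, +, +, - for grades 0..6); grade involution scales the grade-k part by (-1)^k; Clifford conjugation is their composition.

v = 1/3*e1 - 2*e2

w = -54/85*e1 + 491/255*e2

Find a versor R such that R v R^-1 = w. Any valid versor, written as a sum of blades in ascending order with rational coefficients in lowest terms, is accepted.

Sketch: the shared square 37/9 makes R = v + w = -77/255*e1 - 19/255*e2 the natural versor; its sandwich fixes that direction, negates (v - w)/2, and sends v to w.
Answer: -77/255*e1 - 19/255*e2


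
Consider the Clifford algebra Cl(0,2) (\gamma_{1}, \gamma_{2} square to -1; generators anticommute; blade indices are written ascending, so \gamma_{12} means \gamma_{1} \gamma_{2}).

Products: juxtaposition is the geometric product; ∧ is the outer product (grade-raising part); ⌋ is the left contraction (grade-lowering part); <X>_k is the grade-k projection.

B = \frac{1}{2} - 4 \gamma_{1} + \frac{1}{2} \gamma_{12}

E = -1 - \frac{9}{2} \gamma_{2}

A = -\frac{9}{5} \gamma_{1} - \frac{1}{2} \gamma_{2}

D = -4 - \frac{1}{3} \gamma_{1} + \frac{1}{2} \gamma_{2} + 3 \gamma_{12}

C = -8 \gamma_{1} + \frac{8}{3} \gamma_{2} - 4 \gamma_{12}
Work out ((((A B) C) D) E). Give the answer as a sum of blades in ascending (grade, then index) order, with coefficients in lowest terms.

step 1: -\frac{36}{5} - \frac{23}{20} \gamma_{1} + \frac{13}{20} \gamma_{2} - 2 \gamma_{12}
step 2: -\frac{284}{15} + \frac{181}{3} \gamma_{1} - \frac{39}{5} \gamma_{2} + \frac{464}{15} \gamma_{12}
step 3: \frac{125}{18} - \frac{2465}{9} \gamma_{1} - \frac{7631}{45} \gamma_{2} - \frac{4589}{30} \gamma_{12}
step 4: -\frac{34652}{45} - \frac{74603}{180} \gamma_{1} + \frac{24899}{180} \gamma_{2} + \frac{20782}{15} \gamma_{12}
Answer: -\frac{34652}{45} - \frac{74603}{180} \gamma_{1} + \frac{24899}{180} \gamma_{2} + \frac{20782}{15} \gamma_{12}


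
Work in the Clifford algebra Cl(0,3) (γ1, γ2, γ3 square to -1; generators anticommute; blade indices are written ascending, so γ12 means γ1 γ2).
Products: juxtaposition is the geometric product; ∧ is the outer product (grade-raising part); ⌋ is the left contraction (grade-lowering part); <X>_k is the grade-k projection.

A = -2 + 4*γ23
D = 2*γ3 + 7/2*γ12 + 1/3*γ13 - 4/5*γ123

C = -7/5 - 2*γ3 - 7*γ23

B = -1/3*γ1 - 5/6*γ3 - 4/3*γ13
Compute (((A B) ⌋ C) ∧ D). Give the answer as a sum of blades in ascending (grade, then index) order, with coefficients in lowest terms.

step 1: 2/3*γ1 + 10/3*γ2 + 5/3*γ3 + 16/3*γ12 + 8/3*γ13 - 4/3*γ123
step 2: 10/3 - 35/3*γ2 + 70/3*γ3
step 3: 20/3*γ3 + 35/3*γ12 + 10/9*γ13 - 70/3*γ23 + 746/9*γ123
Answer: 20/3*γ3 + 35/3*γ12 + 10/9*γ13 - 70/3*γ23 + 746/9*γ123


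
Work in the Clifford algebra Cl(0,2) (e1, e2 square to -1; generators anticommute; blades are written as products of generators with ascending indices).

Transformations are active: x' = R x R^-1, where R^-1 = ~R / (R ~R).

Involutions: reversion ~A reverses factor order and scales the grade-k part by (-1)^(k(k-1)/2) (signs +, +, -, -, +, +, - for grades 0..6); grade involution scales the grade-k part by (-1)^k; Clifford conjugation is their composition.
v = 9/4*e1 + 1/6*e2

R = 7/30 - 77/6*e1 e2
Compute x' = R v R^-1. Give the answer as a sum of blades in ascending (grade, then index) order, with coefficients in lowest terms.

~R = 7/30 + 77/6*e1 e2, and R ~R = 74137/450, so R^-1 = ~R / (74137/450).
R v = 959/360*e1 - 10381/360*e2
Answer: -20357/9078*e1 - 1503/6052*e2


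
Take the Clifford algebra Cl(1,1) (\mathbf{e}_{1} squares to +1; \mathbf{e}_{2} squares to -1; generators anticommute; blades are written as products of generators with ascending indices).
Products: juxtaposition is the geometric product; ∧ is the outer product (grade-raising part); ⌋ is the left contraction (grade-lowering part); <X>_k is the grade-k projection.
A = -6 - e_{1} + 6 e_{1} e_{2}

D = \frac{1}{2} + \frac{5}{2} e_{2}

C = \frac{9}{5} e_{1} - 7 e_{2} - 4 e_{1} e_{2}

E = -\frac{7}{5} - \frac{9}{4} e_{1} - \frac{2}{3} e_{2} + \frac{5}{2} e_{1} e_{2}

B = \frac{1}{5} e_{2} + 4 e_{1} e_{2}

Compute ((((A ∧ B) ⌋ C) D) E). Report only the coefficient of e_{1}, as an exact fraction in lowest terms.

step 1: -\frac{6}{5} e_{2} - \frac{121}{5} e_{1} e_{2}
step 2: \frac{442}{5} + \frac{24}{5} e_{1}
step 3: \frac{221}{5} + \frac{12}{5} e_{1} + 221 e_{2} + 12 e_{1} e_{2}
step 4: \frac{8254}{75} + \frac{45769}{100} e_{1} - \frac{4588}{15} e_{2} + \frac{11787}{20} e_{1} e_{2}
Answer: \frac{45769}{100}


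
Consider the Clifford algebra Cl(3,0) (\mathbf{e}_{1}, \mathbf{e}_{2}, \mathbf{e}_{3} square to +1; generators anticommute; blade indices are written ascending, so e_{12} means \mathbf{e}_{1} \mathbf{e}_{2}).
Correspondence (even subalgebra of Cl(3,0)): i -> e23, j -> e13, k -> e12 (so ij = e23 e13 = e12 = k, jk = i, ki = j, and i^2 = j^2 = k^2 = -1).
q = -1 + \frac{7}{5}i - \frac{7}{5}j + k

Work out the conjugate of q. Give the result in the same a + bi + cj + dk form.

In blades: q = -1 + e_{12} - \frac{7}{5} e_{13} + \frac{7}{5} e_{23}.
Quaternion conjugation is reversion on the even subalgebra: the scalar is fixed and every grade-2 blade flips sign, giving -1 - e_{12} + \frac{7}{5} e_{13} - \frac{7}{5} e_{23}; translating back:
Answer: -1 - \frac{7}{5}i + \frac{7}{5}j - k


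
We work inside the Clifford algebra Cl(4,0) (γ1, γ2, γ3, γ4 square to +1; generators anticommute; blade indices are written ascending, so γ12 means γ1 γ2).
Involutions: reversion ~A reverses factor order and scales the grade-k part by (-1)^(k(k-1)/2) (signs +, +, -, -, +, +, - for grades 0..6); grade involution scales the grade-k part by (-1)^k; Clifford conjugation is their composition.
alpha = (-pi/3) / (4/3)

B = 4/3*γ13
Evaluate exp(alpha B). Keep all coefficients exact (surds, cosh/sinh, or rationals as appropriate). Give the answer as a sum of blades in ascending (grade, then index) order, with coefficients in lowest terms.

B^2 = (4/3)^2*(γ13)^2 = 16/9*(-1) = -16/9 (a basis 2-blade squares to minus the product of its generators' squares).
B^2 = -16/9 — circular case — the even/odd split gives cos and sin: l = 4/3, alpha*l = -pi/3, so exp(alpha B) = cos(-pi/3) + (sin(-pi/3)/(4/3))*B = 1/2 + (-3*sqrt(3)/8)*B.
Answer: 1/2 - sqrt(3)/2*γ13


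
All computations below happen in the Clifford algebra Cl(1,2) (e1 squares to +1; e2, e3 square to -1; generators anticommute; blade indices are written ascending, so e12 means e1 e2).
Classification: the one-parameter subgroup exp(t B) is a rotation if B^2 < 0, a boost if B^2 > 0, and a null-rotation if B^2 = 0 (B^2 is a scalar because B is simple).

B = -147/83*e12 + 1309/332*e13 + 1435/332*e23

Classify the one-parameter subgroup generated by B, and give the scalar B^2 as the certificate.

B^2 term by term: the squares give (-147/83)^2*(e12)^2 + (1309/332)^2*(e13)^2 + (1435/332)^2*(e23)^2 = 21609/6889*(+1) + 1713481/110224*(+1) + 2059225/110224*(-1) = 0 (each basis 2-blade squares to minus the product of its generators' squares); cross terms between blades sharing an index anticommute and cancel. So B^2 = 0.
Answer: null-rotation, certificate B^2 = 0. Check the certificate: B^2 = 0, and that sign is decisive whatever form B takes.


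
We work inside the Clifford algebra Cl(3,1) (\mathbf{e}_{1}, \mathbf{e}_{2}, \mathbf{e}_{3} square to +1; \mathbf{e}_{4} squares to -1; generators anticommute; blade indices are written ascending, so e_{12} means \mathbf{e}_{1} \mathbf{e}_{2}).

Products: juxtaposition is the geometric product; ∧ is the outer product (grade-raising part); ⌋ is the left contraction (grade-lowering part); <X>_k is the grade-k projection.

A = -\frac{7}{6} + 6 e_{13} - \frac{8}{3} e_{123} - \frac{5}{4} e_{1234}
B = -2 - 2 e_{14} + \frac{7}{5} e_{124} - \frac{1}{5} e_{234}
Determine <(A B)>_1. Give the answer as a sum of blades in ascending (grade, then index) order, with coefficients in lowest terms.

step 1: \frac{7}{3} + \frac{1}{4} e_{1} - \frac{7}{4} e_{3} - 12 e_{13} + \frac{9}{5} e_{14} + \frac{5}{2} e_{23} + \frac{236}{15} e_{34} + \frac{16}{3} e_{123} - \frac{13}{30} e_{124} + \frac{419}{30} e_{234} + \frac{5}{2} e_{1234}
step 2: \frac{1}{4} e_{1} - \frac{7}{4} e_{3}
Answer: \frac{1}{4} e_{1} - \frac{7}{4} e_{3}


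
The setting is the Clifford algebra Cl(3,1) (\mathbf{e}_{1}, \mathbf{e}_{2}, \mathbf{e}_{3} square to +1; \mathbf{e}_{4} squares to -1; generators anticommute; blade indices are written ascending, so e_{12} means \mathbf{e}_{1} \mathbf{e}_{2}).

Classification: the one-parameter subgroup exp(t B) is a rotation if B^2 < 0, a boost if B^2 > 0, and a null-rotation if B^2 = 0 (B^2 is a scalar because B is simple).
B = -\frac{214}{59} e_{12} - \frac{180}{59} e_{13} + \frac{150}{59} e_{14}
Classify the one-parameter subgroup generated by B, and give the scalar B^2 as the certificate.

B^2 term by term: the squares give (-\frac{214}{59})^2*(e_{12})^2 + (-\frac{180}{59})^2*(e_{13})^2 + (\frac{150}{59})^2*(e_{14})^2 = \frac{45796}{3481}*(-1) + \frac{32400}{3481}*(-1) + \frac{22500}{3481}*(+1) = -16 (each basis 2-blade squares to minus the product of its generators' squares); cross terms between blades sharing an index anticommute and cancel. So B^2 = -16.
Answer: rotation, certificate B^2 = -16. Key observation: B^2 = -16 is a conjugation invariant, so its sign decides the class regardless of the surface form of B.


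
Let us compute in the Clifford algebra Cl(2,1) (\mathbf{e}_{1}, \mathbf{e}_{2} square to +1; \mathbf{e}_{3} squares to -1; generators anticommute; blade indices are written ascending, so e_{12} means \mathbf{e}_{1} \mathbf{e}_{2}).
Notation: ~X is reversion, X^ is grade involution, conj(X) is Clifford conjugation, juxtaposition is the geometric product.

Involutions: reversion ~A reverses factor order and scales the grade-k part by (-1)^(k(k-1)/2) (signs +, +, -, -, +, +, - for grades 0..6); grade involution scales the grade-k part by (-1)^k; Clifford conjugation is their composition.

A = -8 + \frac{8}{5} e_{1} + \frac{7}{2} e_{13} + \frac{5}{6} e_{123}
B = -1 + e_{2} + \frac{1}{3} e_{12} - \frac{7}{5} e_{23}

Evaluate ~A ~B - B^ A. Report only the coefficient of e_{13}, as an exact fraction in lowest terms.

first term: 8 - \frac{83}{30} e_{1} - \frac{128}{15} e_{2} - \frac{5}{18} e_{3} - \frac{19}{30} e_{12} + \frac{13}{3} e_{13} - \frac{301}{30} e_{23} + \frac{493}{75} e_{123}
second term: 8 - \frac{83}{30} e_{1} + \frac{112}{15} e_{2} - \frac{5}{18} e_{3} + \frac{23}{6} e_{12} - \frac{8}{3} e_{13} + \frac{301}{30} e_{23} + \frac{32}{75} e_{123}
Answer: 7


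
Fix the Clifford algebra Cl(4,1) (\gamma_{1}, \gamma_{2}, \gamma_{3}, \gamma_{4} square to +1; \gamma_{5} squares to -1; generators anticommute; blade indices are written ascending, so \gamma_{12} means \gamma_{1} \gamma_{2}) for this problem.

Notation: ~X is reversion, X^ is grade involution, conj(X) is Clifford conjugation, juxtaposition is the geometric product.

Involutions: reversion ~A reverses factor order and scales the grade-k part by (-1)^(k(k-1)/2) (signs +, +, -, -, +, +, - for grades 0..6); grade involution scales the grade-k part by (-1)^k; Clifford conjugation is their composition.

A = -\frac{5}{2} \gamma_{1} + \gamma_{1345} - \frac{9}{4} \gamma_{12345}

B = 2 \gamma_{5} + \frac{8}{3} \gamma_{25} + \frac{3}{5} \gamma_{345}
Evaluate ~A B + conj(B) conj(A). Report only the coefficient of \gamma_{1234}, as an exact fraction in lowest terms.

first term: \frac{3}{5} \gamma_{1} - \frac{27}{20} \gamma_{12} - 5 \gamma_{15} - \frac{20}{3} \gamma_{125} - 8 \gamma_{134} + \frac{43}{6} \gamma_{1234} - \frac{3}{2} \gamma_{1345}
second term: -\frac{3}{5} \gamma_{1} + \frac{27}{20} \gamma_{12} + 5 \gamma_{15} - \frac{20}{3} \gamma_{125} - 8 \gamma_{134} + \frac{43}{6} \gamma_{1234} - \frac{3}{2} \gamma_{1345}
Answer: \frac{43}{3}


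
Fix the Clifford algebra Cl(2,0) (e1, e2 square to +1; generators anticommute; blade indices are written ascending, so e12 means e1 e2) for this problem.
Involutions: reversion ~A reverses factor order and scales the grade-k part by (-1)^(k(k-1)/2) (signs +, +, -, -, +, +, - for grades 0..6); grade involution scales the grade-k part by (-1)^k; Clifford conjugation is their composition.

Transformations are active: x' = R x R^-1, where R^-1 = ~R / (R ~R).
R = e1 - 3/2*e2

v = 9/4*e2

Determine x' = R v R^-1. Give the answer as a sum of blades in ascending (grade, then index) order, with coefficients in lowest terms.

~R = e1 - 3/2*e2, and R ~R = 13/4, so R^-1 = ~R / (13/4).
R v = -27/8 + 9/4*e12
Answer: -27/13*e1 + 45/52*e2


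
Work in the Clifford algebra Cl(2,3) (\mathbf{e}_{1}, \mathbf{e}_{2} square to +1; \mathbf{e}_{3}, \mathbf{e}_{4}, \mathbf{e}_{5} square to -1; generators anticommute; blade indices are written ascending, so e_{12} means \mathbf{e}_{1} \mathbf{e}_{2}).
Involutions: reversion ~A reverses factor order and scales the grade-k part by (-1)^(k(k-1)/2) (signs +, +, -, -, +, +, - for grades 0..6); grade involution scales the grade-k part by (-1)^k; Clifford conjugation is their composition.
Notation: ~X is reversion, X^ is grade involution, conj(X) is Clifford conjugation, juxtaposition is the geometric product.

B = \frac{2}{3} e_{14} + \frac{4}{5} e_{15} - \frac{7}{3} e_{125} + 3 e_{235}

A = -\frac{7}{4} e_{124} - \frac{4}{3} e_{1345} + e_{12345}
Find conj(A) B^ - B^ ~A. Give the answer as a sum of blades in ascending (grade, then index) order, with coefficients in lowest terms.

first term: \frac{7}{6} e_{2} - 3 e_{14} - \frac{17}{5} e_{34} + \frac{8}{9} e_{35} + \frac{49}{12} e_{45} - 4 e_{124} + \frac{176}{45} e_{234} - \frac{2}{3} e_{235} - \frac{7}{5} e_{245} + \frac{21}{4} e_{1345}
second term: -\frac{7}{6} e_{2} + 3 e_{14} + \frac{19}{15} e_{34} + \frac{8}{9} e_{35} + \frac{49}{12} e_{45} - 4 e_{124} + \frac{104}{45} e_{234} + \frac{2}{3} e_{235} - \frac{7}{5} e_{245} - \frac{21}{4} e_{1345}
Answer: \frac{7}{3} e_{2} - 6 e_{14} - \frac{14}{3} e_{34} + \frac{8}{5} e_{234} - \frac{4}{3} e_{235} + \frac{21}{2} e_{1345}


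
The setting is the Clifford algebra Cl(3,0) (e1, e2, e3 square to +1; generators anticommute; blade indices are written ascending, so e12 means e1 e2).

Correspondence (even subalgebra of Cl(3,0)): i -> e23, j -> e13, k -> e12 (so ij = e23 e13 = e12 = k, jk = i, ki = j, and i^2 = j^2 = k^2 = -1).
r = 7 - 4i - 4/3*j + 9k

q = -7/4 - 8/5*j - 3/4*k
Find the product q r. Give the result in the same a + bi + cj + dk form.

In blades: q = -7/4 - 3/4*e12 - 8/5*e13, r = 7 + 9*e12 - 4/3*e13 - 4*e23.
Distribute q over r term by term (generator squares from the signature, products reordered to ascending indices): (-7/4)*r = -49/4 - 63/4*e12 + 7/3*e13 + 7*e23; (-3/4*e12)*r = 27/4 - 21/4*e12 + 3*e13 - e23; (-8/5*e13)*r = -32/15 - 32/5*e12 - 56/5*e13 - 72/5*e23.
Sum: -229/30 - 137/5*e12 - 88/15*e13 - 42/5*e23; translating back through the correspondence:
Answer: -229/30 - 42/5*i - 88/15*j - 137/5*k


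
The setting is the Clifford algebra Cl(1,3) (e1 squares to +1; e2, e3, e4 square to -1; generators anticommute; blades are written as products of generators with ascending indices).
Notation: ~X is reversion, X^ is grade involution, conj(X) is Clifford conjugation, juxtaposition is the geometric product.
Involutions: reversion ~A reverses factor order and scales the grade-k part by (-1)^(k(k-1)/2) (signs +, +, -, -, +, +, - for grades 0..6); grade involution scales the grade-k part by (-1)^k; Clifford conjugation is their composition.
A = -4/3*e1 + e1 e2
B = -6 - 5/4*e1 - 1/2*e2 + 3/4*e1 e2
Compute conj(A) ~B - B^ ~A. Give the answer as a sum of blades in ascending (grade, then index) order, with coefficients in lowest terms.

first term: -11/12 - 17/2*e1 - 9/4*e2 + 16/3*e1 e2
second term: -29/12 + 15/2*e1 - 1/4*e2 + 20/3*e1 e2
Answer: 3/2 - 16*e1 - 2*e2 - 4/3*e1 e2


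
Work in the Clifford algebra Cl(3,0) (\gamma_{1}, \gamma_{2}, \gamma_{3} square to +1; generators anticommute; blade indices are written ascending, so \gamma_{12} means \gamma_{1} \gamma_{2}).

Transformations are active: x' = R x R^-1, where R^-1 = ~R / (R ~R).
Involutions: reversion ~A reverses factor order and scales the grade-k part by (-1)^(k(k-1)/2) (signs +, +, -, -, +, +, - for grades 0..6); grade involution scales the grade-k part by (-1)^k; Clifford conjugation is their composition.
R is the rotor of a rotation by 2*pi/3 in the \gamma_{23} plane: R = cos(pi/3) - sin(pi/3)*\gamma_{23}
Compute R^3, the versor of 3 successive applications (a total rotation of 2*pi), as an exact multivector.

Rotor phase runs at HALF the rotation angle; powers of one rotor simply add phase, so after 3 steps in \gamma_{23} the phase is 3*pi/3 = \pi and R^3 = cos(\pi) - sin(\pi)*\gamma_{23}.
cos(\pi) = -1 and sin(\pi) = 0, so R^3 = -1. The total rotation 2*pi is 1 full turn, so every vector returns to itself, yet the rotor is -1, on the OTHER sheet of the double cover (an odd number of 2*pi turns).
Answer: -1


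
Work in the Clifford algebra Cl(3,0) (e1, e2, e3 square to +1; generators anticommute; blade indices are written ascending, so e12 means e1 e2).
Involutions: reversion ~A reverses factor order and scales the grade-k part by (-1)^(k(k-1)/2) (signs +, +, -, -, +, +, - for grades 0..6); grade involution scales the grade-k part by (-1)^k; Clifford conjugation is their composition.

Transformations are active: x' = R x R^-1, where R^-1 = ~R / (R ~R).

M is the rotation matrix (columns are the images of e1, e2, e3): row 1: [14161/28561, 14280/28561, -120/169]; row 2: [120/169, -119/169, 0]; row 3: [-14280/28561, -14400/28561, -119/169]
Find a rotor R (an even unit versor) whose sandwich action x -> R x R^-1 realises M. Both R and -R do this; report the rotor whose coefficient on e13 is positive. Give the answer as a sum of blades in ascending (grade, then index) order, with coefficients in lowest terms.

Method: write R = a + b12*e12 + b13*e13 + b23*e23 with a^2 + b12^2 + b13^2 + b23^2 = 1 (so R^-1 = ~R). Expanding the columns R e_j ~R gives tr M = 4a^2 - 1 and, from the antisymmetric part, M21 - M12 = -4a*b12, M13 - M31 = 4a*b13, M32 - M23 = -4a*b23.
Here tr M = -26061/28561, so a^2 = (1 + tr M)/4 = 625/28561 and a = ±25/169. Taking a = 25/169: M21 - M12 = 6000/28561, M13 - M31 = -6000/28561, M32 - M23 = -14400/28561, giving b12 = -60/169, b13 = -60/169, b23 = 144/169, i.e. R = 25/169 - 60/169*e12 - 60/169*e13 + 144/169*e23.
Its e13 coefficient is negative, so report the other preimage -R.
Answer: -25/169 + 60/169*e12 + 60/169*e13 - 144/169*e23. Recall the cover is two-to-one: with M of trace -26061/28561, both preimages act alike, and the stated e13 sign chooses the sheet.


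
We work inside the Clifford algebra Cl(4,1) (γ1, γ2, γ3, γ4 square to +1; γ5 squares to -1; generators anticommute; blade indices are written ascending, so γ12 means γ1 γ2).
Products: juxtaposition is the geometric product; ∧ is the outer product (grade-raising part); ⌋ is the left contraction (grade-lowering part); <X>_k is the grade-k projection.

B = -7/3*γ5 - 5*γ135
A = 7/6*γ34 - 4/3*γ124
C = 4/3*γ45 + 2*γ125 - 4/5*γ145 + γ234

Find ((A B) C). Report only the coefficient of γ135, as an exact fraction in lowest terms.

step 1: 35/6*γ145 - 49/18*γ345 + 28/9*γ1245 - 20/3*γ2345
step 2: -14/3 + 70/9*γ1 + 112/45*γ2 - 98/27*γ3 + 56/9*γ4 - 20/3*γ5 + 112/27*γ12 - 98/45*γ13 - 80/9*γ23 - 35/3*γ24 - 49/18*γ25 + 16/3*γ123 - 40/3*γ134 - 28/9*γ135 + 49/9*γ1234 - 35/6*γ1235
Answer: -28/9


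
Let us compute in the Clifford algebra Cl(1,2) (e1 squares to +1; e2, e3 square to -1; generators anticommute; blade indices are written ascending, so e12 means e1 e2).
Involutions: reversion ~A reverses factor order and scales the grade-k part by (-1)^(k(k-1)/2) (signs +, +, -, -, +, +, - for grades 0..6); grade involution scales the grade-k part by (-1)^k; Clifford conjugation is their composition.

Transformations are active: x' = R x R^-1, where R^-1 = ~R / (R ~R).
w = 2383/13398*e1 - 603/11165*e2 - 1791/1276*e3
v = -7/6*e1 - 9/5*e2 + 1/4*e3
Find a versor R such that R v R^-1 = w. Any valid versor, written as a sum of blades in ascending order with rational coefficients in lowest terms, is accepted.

Here q(v) = q(w) = -6989/3600; the classical choice R = v + w = -2208/2233*e1 - 4140/2233*e2 - 368/319*e3 then realises v -> w under the sandwich.
Answer: -2208/2233*e1 - 4140/2233*e2 - 368/319*e3


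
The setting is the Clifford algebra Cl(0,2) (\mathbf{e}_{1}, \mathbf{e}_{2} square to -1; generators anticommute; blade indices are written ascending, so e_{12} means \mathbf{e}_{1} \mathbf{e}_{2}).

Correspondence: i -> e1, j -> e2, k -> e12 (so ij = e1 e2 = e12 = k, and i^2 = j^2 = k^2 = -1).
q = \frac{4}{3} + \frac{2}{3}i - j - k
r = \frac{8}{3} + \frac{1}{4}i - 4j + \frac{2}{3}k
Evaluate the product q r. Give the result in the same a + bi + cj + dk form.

In blades: q = \frac{4}{3} + \frac{2}{3} e_{1} - e_{2} - e_{12}, r = \frac{8}{3} + \frac{1}{4} e_{1} - 4 e_{2} + \frac{2}{3} e_{12}.
Distribute q over r term by term (generator squares from the signature, products reordered to ascending indices): (\frac{4}{3})*r = \frac{32}{9} + \frac{1}{3} e_{1} - \frac{16}{3} e_{2} + \frac{8}{9} e_{12}; (\frac{2}{3} e_{1})*r = -\frac{1}{6} + \frac{16}{9} e_{1} - \frac{4}{9} e_{2} - \frac{8}{3} e_{12}; (-e_{2})*r = -4 - \frac{2}{3} e_{1} - \frac{8}{3} e_{2} + \frac{1}{4} e_{12}; (-e_{12})*r = \frac{2}{3} - 4 e_{1} - \frac{1}{4} e_{2} - \frac{8}{3} e_{12}.
Sum: \frac{1}{18} - \frac{23}{9} e_{1} - \frac{313}{36} e_{2} - \frac{151}{36} e_{12}; translating back through the correspondence:
Answer: \frac{1}{18} - \frac{23}{9}i - \frac{313}{36}j - \frac{151}{36}k


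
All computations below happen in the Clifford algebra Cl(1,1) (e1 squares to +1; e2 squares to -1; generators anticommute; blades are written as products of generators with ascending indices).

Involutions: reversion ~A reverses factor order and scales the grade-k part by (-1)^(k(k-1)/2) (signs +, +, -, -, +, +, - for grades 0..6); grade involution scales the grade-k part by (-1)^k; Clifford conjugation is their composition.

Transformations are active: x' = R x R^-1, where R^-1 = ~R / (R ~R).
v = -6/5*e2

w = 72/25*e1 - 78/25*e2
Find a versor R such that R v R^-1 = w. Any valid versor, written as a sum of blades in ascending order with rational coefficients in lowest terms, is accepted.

The midline construction: v and w both square to -36/25, so reflecting in their sum 72/25*e1 - 108/25*e2 exchanges them.
Answer: 72/25*e1 - 108/25*e2


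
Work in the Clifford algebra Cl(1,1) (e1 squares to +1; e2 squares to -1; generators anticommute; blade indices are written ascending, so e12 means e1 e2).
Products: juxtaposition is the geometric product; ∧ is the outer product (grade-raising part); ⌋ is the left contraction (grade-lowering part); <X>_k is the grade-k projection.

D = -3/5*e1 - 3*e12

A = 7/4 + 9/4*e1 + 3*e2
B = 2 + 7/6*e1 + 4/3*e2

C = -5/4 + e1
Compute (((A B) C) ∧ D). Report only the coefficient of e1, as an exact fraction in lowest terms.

step 1: 17/8 + 157/24*e1 + 25/3*e2 - 1/2*e12
step 2: 373/96 - 581/96*e1 - 119/12*e2 - 185/24*e12
step 3: -373/160*e1 - 2817/160*e12
Answer: -373/160


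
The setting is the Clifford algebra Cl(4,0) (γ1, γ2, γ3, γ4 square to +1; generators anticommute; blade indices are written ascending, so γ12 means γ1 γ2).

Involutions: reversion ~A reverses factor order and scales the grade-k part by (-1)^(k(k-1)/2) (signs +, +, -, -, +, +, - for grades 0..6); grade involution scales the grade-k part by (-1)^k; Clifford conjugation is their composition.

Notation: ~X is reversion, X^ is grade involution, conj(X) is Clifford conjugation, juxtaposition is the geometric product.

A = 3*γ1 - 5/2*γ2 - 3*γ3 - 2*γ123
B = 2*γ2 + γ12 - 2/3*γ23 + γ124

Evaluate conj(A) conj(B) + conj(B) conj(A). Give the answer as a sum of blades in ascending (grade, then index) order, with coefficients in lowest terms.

first term: -5 + 23/6*γ1 + γ2 - 1/3*γ3 + 6*γ12 - 4*γ13 - 5/2*γ14 + 6*γ23 - 3*γ24 + 2*γ34 - 5*γ123 + 3*γ1234
second term: -5 - 7/6*γ1 - γ2 - 11/3*γ3 - 6*γ12 - 4*γ13 - 5/2*γ14 - 6*γ23 - 3*γ24 - 2*γ34 - 5*γ123 - 3*γ1234
Answer: -10 + 8/3*γ1 - 4*γ3 - 8*γ13 - 5*γ14 - 6*γ24 - 10*γ123


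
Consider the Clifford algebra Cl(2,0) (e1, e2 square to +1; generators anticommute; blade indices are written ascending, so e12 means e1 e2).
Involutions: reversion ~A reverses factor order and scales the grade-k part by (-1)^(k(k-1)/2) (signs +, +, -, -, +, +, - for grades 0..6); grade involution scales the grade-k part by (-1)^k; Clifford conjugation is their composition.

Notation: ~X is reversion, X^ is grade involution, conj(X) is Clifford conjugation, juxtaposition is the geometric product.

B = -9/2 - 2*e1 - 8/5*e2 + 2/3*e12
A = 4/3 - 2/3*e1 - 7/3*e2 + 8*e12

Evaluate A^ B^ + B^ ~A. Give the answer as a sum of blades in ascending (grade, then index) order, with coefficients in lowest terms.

first term: -94/15 + 491/45*e1 - 2153/90*e2 - 1742/45*e12
second term: -86/15 + 761/45*e1 - 263/90*e2 + 1498/45*e12
Answer: -12 + 1252/45*e1 - 1208/45*e2 - 244/45*e12


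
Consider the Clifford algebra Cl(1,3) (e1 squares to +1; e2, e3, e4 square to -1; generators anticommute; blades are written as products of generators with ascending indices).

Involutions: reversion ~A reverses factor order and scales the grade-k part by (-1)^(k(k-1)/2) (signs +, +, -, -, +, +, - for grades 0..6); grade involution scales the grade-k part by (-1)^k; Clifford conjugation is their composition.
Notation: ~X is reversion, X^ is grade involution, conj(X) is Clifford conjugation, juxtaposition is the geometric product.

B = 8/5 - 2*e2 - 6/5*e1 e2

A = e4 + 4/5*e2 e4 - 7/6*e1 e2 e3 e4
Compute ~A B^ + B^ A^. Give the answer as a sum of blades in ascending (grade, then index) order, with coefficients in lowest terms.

first term: 24/25*e1 e4 - 82/25*e2 e4 + 7/5*e3 e4 - 6/5*e1 e2 e4 + 7/3*e1 e3 e4 - 28/15*e1 e2 e3 e4
second term: -16/5*e4 + 24/25*e1 e4 - 18/25*e2 e4 + 7/5*e3 e4 + 6/5*e1 e2 e4 - 7/3*e1 e3 e4 - 28/15*e1 e2 e3 e4
Answer: -16/5*e4 + 48/25*e1 e4 - 4*e2 e4 + 14/5*e3 e4 - 56/15*e1 e2 e3 e4


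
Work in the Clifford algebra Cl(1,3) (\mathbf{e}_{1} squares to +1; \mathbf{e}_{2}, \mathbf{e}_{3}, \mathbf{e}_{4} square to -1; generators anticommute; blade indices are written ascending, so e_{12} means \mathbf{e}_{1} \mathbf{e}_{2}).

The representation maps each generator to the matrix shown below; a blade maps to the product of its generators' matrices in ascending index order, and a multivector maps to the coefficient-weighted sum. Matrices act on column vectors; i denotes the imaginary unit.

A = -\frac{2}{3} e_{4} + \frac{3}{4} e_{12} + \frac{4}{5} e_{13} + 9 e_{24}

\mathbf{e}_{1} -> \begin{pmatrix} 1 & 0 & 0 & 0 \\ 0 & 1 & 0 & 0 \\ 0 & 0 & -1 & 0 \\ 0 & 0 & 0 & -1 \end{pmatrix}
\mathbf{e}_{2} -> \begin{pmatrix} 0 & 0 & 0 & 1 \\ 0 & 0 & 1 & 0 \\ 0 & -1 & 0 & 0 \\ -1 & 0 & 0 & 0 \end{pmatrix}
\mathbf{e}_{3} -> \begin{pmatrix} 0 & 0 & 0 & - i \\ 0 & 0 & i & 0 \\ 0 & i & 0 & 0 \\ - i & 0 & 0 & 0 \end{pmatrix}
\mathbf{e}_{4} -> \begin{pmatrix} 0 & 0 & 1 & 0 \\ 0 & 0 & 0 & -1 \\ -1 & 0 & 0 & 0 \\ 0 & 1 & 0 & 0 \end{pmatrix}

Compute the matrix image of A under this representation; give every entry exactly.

Bivector images (products of the table entries): rho(e_{12}) = rho(\mathbf{e}_{1})rho(\mathbf{e}_{2}) = \begin{pmatrix} 0 & 0 & 0 & 1 \\ 0 & 0 & 1 & 0 \\ 0 & 1 & 0 & 0 \\ 1 & 0 & 0 & 0 \end{pmatrix}; rho(e_{13}) = rho(\mathbf{e}_{1})rho(\mathbf{e}_{3}) = \begin{pmatrix} 0 & 0 & 0 & - i \\ 0 & 0 & i & 0 \\ 0 & - i & 0 & 0 \\ i & 0 & 0 & 0 \end{pmatrix}; rho(e_{24}) = rho(\mathbf{e}_{2})rho(\mathbf{e}_{4}) = \begin{pmatrix} 0 & 1 & 0 & 0 \\ -1 & 0 & 0 & 0 \\ 0 & 0 & 0 & 1 \\ 0 & 0 & -1 & 0 \end{pmatrix}.
M = (-\frac{2}{3})*rho(e_{4}) + (\frac{3}{4})*rho(e_{12}) + (\frac{4}{5})*rho(e_{13}) + (9)*rho(e_{24}), summed entrywise:
Answer: \begin{pmatrix} 0 & 9 & - \frac{2}{3} & \frac{3}{4} - \frac{4 i}{5} \\ -9 & 0 & \frac{3}{4} + \frac{4 i}{5} & \frac{2}{3} \\ \frac{2}{3} & \frac{3}{4} - \frac{4 i}{5} & 0 & 9 \\ \frac{3}{4} + \frac{4 i}{5} & - \frac{2}{3} & -9 & 0 \end{pmatrix}


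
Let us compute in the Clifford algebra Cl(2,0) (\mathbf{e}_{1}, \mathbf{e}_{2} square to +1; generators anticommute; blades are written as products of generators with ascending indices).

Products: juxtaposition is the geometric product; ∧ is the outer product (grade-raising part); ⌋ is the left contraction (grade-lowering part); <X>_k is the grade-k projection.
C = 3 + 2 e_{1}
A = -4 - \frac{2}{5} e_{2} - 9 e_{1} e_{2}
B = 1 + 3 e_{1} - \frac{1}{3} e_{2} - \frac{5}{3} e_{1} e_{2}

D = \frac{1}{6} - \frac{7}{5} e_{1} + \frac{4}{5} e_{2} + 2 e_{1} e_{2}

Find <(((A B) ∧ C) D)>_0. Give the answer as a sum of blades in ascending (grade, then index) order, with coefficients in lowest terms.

step 1: -\frac{283}{15} - \frac{29}{3} e_{1} + \frac{419}{15} e_{2} - \frac{17}{15} e_{1} e_{2}
step 2: -\frac{283}{5} - \frac{1001}{15} e_{1} + \frac{419}{5} e_{2} - \frac{889}{15} e_{1} e_{2}
step 3: \frac{8087}{30} - \frac{66103}{450} e_{1} - \frac{37163}{150} e_{2} - \frac{5323}{90} e_{1} e_{2}
step 4: \frac{8087}{30}
Answer: \frac{8087}{30}


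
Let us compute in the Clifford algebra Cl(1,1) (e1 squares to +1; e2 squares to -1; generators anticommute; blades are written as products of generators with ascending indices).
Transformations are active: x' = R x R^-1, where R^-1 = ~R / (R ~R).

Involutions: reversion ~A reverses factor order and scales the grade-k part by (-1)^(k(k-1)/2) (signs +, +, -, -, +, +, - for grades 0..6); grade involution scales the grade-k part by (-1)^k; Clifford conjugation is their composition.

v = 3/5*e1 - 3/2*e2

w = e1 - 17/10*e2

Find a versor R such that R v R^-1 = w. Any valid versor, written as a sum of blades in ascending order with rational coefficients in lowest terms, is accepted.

Here q(v) = q(w) = -189/100; the classical choice R = v + w = 8/5*e1 - 16/5*e2 then realises v -> w under the sandwich.
Answer: 8/5*e1 - 16/5*e2


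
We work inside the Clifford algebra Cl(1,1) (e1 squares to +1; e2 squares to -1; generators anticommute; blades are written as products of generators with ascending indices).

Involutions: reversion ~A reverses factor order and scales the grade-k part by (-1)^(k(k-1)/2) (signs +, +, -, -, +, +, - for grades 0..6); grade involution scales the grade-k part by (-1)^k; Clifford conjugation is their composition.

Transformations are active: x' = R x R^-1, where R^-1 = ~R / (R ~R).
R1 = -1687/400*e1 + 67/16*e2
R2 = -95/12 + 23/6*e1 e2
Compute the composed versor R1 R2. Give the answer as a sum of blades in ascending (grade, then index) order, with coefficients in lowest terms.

Distribute over the terms of R1 (each basis-blade product reordered to ascending indices, repeated generators contracted through their squares):
(-1687/400*e1) R2 = 32053/960*e1 - 38801/2400*e2
(67/16*e2) R2 = 1541/96*e1 - 6365/192*e2
Summing the partial products and collecting blades:
Answer: 15821/320*e1 - 78909/1600*e2


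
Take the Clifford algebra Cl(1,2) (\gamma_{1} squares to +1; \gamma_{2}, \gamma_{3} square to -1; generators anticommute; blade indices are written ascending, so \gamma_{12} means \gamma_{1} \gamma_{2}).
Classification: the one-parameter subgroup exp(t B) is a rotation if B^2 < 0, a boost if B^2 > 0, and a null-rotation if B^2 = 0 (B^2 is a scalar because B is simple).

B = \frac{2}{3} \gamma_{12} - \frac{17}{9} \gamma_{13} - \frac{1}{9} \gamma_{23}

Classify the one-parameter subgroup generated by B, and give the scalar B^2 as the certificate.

B^2 term by term: the squares give (\frac{2}{3})^2*(\gamma_{12})^2 + (-\frac{17}{9})^2*(\gamma_{13})^2 + (-\frac{1}{9})^2*(\gamma_{23})^2 = \frac{4}{9}*(+1) + \frac{289}{81}*(+1) + \frac{1}{81}*(-1) = 4 (each basis 2-blade squares to minus the product of its generators' squares); cross terms between blades sharing an index anticommute and cancel. So B^2 = 4.
Answer: boost, certificate B^2 = 4. The class reads off the invariant scalar 4 directly.


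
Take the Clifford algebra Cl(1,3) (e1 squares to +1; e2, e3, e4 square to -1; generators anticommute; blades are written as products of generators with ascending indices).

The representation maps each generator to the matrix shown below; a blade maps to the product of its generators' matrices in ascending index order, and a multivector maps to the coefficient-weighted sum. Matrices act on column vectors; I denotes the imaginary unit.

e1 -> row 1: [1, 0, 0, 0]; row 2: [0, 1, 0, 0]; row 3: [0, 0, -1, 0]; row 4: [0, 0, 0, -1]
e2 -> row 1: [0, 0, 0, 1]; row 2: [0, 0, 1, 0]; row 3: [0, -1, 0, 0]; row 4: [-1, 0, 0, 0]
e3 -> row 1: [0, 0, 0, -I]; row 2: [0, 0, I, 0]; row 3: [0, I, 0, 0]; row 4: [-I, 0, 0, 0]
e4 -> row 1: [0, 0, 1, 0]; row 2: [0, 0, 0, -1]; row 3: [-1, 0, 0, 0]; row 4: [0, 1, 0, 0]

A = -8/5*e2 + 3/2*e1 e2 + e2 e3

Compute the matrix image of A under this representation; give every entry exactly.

Bivector images (products of the table entries): rho(e1 e2) = rho(e1)rho(e2) = row 1: [0, 0, 0, 1]; row 2: [0, 0, 1, 0]; row 3: [0, 1, 0, 0]; row 4: [1, 0, 0, 0]; rho(e2 e3) = rho(e2)rho(e3) = row 1: [-I, 0, 0, 0]; row 2: [0, I, 0, 0]; row 3: [0, 0, -I, 0]; row 4: [0, 0, 0, I].
M = (-8/5)*rho(e2) + (3/2)*rho(e1 e2) + (1)*rho(e2 e3), summed entrywise:
Answer: row 1: [-I, 0, 0, -1/10]; row 2: [0, I, -1/10, 0]; row 3: [0, 31/10, -I, 0]; row 4: [31/10, 0, 0, I]
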